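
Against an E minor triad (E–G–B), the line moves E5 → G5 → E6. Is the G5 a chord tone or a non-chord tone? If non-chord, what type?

E minor triad contains E, G, B; G is the third, so it is a chord tone.

Chord tone (the third of E minor triad).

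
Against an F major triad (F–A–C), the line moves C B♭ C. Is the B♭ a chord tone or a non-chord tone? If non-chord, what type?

The harmony at that moment is F major triad (F, A, C); B♭ is not a chord tone.
It is approached by step down from C and left by step up to C.
Step away and step back to the same note — a neighbor tone (lower neighbor).

Non-chord tone — a neighbor tone.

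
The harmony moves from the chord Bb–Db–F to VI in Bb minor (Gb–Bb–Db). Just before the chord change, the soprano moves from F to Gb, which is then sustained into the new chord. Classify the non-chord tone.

The harmony at that moment is Bb minor triad (Bb, Db, F); Gb is not a chord tone.
It is approached by step up from F and then sustained as the same pitch into the next harmony.
Arriving early and becoming a chord tone when the harmony changes — an anticipation.

Gb is an anticipation.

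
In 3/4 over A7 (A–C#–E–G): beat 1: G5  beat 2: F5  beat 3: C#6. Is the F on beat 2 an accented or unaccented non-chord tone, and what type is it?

The harmony at that moment is A dominant seventh chord (A, C#, E, G); F5 is not a chord tone.
It is approached by step down from G5 and left by leap up to C#6.
Step in, leap out — an escape tone.
It falls on a weak beat, so it is unaccented.

Unaccented escape tone.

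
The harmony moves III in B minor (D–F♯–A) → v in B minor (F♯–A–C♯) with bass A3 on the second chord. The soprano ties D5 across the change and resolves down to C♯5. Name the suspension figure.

At the second chord the bass is A3. The suspended D5 lies a fourth above the bass; after resolving down by step to C♯5, the interval above the bass becomes a third.
Suspension figures are named by those two intervals: 4–3.

4–3 suspension.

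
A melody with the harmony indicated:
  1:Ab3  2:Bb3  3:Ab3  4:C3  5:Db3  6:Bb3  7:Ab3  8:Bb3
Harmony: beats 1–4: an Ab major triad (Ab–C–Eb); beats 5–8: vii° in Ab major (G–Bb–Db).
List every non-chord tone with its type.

The harmony at that moment is Ab major triad (Ab, C, Eb); Bb3 is not a chord tone.
It is approached by step up from Ab3 and left by step down to Ab3.
Step away and step back to the same note — a neighbor tone (upper neighbor).
The harmony at that moment is G diminished triad (G, Bb, Db); Ab3 is not a chord tone.
It is approached by step down from Bb3 and left by step up to Bb3.
Step away and step back to the same note — a neighbor tone (lower neighbor).

Bb3 (beat 2) — neighbor tone; Ab3 (beat 7) — neighbor tone.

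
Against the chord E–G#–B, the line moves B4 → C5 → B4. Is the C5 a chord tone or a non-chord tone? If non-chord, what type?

Non-chord tone — a neighbor tone.

The harmony at that moment is E major triad (E, G#, B); C5 is not a chord tone.
It is approached by step up from B4 and left by step down to B4.
Step away and step back to the same note — a neighbor tone (upper neighbor).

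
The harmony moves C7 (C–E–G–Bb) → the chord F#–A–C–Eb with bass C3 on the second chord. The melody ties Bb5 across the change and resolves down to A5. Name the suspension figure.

At the second chord the bass is C3. The suspended Bb5 lies a seventh above the bass; after resolving down by step to A5, the interval above the bass becomes a sixth.
Suspension figures are named by those two intervals: 7–6.

7–6 suspension.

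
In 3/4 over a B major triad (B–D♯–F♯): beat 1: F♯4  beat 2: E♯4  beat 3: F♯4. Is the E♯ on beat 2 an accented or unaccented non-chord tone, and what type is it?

The harmony at that moment is B major triad (B, D♯, F♯); E♯4 is not a chord tone.
It is approached by step down from F♯4 and left by step up to F♯4.
Step away and step back to the same note — a neighbor tone (lower neighbor).
It falls on a weak beat, so it is unaccented.

Unaccented neighbor tone.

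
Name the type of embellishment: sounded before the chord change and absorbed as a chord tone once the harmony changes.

Anticipation.

Approach: ahead of the chord change (typically by step), so it is dissonant against the current harmony. Departure: none — the same pitch is restated or held and is a chord tone of the new harmony.
Dissonant first, consonant once the harmony catches up: the note simply arrives early — an anticipation. (The reverse timing, consonant first and dissonant after the change, would be a suspension or retardation.)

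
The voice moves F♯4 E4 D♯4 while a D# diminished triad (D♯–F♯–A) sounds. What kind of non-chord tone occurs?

E4 is a passing tone.

The harmony at that moment is D♯ diminished triad (D♯, F♯, A); E4 is not a chord tone.
It is approached by step down from F♯4 and left by step down to D♯4.
Step in, step out in the same direction — a passing tone.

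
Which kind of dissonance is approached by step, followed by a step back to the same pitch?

Approach: by step. Departure: by step in the opposite direction, back to the starting pitch.
Stepwise on both sides but reversing to return to the same chord tone — a neighbor tone. (Had it continued onward in the same direction it would be a passing tone instead.)

Neighbor tone.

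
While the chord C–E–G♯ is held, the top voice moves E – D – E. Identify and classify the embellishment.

The harmony at that moment is C augmented triad (C, E, G♯); D is not a chord tone.
It is approached by step down from E and left by step up to E.
Step away and step back to the same note — a neighbor tone (lower neighbor).

D is a neighbor tone.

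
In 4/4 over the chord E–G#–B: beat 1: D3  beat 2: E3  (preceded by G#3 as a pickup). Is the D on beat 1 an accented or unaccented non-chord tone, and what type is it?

Accented appoggiatura.

The harmony at that moment is E major triad (E, G#, B); D3 is not a chord tone.
It is approached by leap down from G#3 and left by step up to E3.
Leap in, step out — an appoggiatura.
It falls on the downbeat, so it is accented.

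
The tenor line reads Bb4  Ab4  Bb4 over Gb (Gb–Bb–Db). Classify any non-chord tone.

The harmony at that moment is Gb major triad (Gb, Bb, Db); Ab4 is not a chord tone.
It is approached by step down from Bb4 and left by step up to Bb4.
Step away and step back to the same note — a neighbor tone (lower neighbor).

Ab4 is a neighbor tone.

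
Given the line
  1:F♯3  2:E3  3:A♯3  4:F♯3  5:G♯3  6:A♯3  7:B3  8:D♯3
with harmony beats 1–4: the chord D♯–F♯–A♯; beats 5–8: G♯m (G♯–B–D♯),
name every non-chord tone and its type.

The harmony at that moment is D♯ minor triad (D♯, F♯, A♯); E3 is not a chord tone.
It is approached by step down from F♯3 and left by leap up to A♯3.
Step in, leap out — an escape tone.
The harmony at that moment is G♯ minor triad (G♯, B, D♯); A♯3 is not a chord tone.
It is approached by step up from G♯3 and left by step up to B3.
Step in, step out in the same direction — a passing tone.

E3 (beat 2) — escape tone; A♯3 (beat 6) — passing tone.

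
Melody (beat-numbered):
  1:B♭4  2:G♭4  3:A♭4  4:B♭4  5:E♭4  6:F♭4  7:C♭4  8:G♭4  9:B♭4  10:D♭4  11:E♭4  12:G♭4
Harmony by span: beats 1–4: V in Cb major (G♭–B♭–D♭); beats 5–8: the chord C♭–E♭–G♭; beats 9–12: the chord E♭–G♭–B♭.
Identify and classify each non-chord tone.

A♭4 (beat 3) — passing tone; F♭4 (beat 6) — escape tone; D♭4 (beat 10) — appoggiatura.

The harmony at that moment is G♭ major triad (G♭, B♭, D♭); A♭4 is not a chord tone.
It is approached by step up from G♭4 and left by step up to B♭4.
Step in, step out in the same direction — a passing tone.
The harmony at that moment is C♭ major triad (C♭, E♭, G♭); F♭4 is not a chord tone.
It is approached by step up from E♭4 and left by leap down to C♭4.
Step in, leap out — an escape tone.
The harmony at that moment is E♭ minor triad (E♭, G♭, B♭); D♭4 is not a chord tone.
It is approached by leap down from B♭4 and left by step up to E♭4.
Leap in, step out — an appoggiatura.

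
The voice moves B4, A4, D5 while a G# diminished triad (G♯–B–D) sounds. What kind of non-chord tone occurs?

A4 is an escape tone.

The harmony at that moment is G♯ diminished triad (G♯, B, D); A4 is not a chord tone.
It is approached by step down from B4 and left by leap up to D5.
Step in, leap out — an escape tone.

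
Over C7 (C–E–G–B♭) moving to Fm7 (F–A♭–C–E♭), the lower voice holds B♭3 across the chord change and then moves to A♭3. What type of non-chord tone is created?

The harmony at that moment is F minor seventh chord (F, A♭, C, E♭); B♭3 is not a chord tone.
It is held over (the same pitch as the preceding B♭3) and left by step down to A♭3.
Held over from the previous chord and resolving down by step — a suspension.

B♭3 is a suspension.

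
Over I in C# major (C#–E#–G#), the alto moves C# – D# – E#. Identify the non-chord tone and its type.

D# is a passing tone.

The harmony at that moment is C# major triad (C#, E#, G#); D# is not a chord tone.
It is approached by step up from C# and left by step up to E#.
Step in, step out in the same direction — a passing tone.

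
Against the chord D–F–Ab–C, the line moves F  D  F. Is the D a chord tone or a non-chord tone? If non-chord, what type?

Chord tone (the root of D half-diminished seventh chord).

D half-diminished seventh chord contains D, F, Ab, C; D is the root, so it is a chord tone.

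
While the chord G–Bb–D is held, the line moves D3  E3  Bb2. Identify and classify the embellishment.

E3 is an escape tone.

The harmony at that moment is G minor triad (G, Bb, D); E3 is not a chord tone.
It is approached by step up from D3 and left by leap down to Bb2.
Step in, leap out — an escape tone.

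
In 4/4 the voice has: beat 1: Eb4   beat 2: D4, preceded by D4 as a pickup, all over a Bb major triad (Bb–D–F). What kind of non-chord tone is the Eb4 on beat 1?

Upper neighbor tone.

The harmony at that moment is Bb major triad (Bb, D, F); Eb4 is not a chord tone.
It is approached by step up from D4 and left by step down to D4.
Step away and step back to the same note — a neighbor tone (upper neighbor).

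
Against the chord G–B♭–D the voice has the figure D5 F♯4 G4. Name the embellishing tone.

The harmony at that moment is G minor triad (G, B♭, D); F♯4 is not a chord tone.
It is approached by leap down from D5 and left by step up to G4.
Leap in, step out — an appoggiatura.

F♯4 is an appoggiatura.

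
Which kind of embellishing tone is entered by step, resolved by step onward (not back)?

Passing tone.

Approach: by step. Departure: by step, continuing in the same direction.
Stepwise on both sides with no change of direction means the note fills in the space between two different chord tones — a passing tone. (Had it turned back to its starting note it would be a neighbor tone instead.)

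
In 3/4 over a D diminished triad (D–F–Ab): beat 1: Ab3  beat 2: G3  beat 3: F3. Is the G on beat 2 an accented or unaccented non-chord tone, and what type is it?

Unaccented passing tone.

The harmony at that moment is D diminished triad (D, F, Ab); G3 is not a chord tone.
It is approached by step down from Ab3 and left by step down to F3.
Step in, step out in the same direction — a passing tone.
It falls on a weak beat, so it is unaccented.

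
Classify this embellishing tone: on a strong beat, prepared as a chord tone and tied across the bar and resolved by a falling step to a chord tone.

Suspension.

Approach: by preparation — the pitch is first a chord tone, then held (tied or repeated) while the harmony changes under it. Departure: down by step. Metric position: strong.
A prepared dissonance that resolves downward by step — a suspension. (The same figure resolving upward would be a retardation.)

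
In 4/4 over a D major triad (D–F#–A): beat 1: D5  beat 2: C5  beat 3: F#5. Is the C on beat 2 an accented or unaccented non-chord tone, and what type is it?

Unaccented escape tone.

The harmony at that moment is D major triad (D, F#, A); C5 is not a chord tone.
It is approached by step down from D5 and left by leap up to F#5.
Step in, leap out — an escape tone.
It falls on a weak beat, so it is unaccented.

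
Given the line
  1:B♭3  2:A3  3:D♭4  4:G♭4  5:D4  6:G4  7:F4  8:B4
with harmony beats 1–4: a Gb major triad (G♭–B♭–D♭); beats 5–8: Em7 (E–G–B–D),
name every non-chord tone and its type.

A3 (beat 2) — escape tone; F4 (beat 7) — escape tone.

The harmony at that moment is G♭ major triad (G♭, B♭, D♭); A3 is not a chord tone.
It is approached by step down from B♭3 and left by leap up to D♭4.
Step in, leap out — an escape tone.
The harmony at that moment is E minor seventh chord (E, G, B, D); F4 is not a chord tone.
It is approached by step down from G4 and left by leap up to B4.
Step in, leap out — an escape tone.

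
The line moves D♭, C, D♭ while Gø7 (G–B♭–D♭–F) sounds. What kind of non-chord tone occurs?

The harmony at that moment is G half-diminished seventh chord (G, B♭, D♭, F); C is not a chord tone.
It is approached by step down from D♭ and left by step up to D♭.
Step away and step back to the same note — a neighbor tone (lower neighbor).

C is a neighbor tone.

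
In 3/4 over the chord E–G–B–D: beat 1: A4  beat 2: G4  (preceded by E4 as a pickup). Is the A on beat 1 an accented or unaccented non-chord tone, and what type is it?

The harmony at that moment is E minor seventh chord (E, G, B, D); A4 is not a chord tone.
It is approached by leap up from E4 and left by step down to G4.
Leap in, step out — an appoggiatura.
It falls on the downbeat, so it is accented.

Accented appoggiatura.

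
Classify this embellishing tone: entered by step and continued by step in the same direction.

Passing tone.

Approach: by step. Departure: by step, continuing in the same direction.
Stepwise on both sides with no change of direction means the note fills in the space between two different chord tones — a passing tone. (Had it turned back to its starting note it would be a neighbor tone instead.)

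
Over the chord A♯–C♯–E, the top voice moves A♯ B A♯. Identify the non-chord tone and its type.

The harmony at that moment is A♯ diminished triad (A♯, C♯, E); B is not a chord tone.
It is approached by step up from A♯ and left by step down to A♯.
Step away and step back to the same note — a neighbor tone (upper neighbor).

B is a neighbor tone.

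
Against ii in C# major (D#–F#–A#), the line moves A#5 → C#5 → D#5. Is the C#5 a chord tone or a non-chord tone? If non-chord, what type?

The harmony at that moment is D# minor triad (D#, F#, A#); C#5 is not a chord tone.
It is approached by leap down from A#5 and left by step up to D#5.
Leap in, step out — an appoggiatura.

Non-chord tone — an appoggiatura.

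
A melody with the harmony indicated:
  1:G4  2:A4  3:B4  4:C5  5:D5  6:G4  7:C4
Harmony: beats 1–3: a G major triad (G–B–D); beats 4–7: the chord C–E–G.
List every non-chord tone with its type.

A4 (beat 2) — passing tone; D5 (beat 5) — escape tone.

The harmony at that moment is G major triad (G, B, D); A4 is not a chord tone.
It is approached by step up from G4 and left by step up to B4.
Step in, step out in the same direction — a passing tone.
The harmony at that moment is C major triad (C, E, G); D5 is not a chord tone.
It is approached by step up from C5 and left by leap down to G4.
Step in, leap out — an escape tone.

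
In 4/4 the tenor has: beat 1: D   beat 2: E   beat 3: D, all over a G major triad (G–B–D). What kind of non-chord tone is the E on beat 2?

The harmony at that moment is G major triad (G, B, D); E is not a chord tone.
It is approached by step up from D and left by step down to D.
Step away and step back to the same note — a neighbor tone (upper neighbor).

Upper neighbor tone.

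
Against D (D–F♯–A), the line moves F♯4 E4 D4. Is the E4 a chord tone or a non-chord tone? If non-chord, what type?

The harmony at that moment is D major triad (D, F♯, A); E4 is not a chord tone.
It is approached by step down from F♯4 and left by step down to D4.
Step in, step out in the same direction — a passing tone.

Non-chord tone — a passing tone.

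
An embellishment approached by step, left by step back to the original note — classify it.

Neighbor tone.

Approach: by step. Departure: by step in the opposite direction, back to the starting pitch.
Stepwise on both sides but reversing to return to the same chord tone — a neighbor tone. (Had it continued onward in the same direction it would be a passing tone instead.)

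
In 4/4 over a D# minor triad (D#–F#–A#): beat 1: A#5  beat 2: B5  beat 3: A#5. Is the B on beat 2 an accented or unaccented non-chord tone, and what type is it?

Unaccented neighbor tone.

The harmony at that moment is D# minor triad (D#, F#, A#); B5 is not a chord tone.
It is approached by step up from A#5 and left by step down to A#5.
Step away and step back to the same note — a neighbor tone (upper neighbor).
It falls on a weak beat, so it is unaccented.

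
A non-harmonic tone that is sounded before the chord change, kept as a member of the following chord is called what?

Anticipation.

Approach: ahead of the chord change (typically by step), so it is dissonant against the current harmony. Departure: none — the same pitch is restated or held and is a chord tone of the new harmony.
Dissonant first, consonant once the harmony catches up: the note simply arrives early — an anticipation. (The reverse timing, consonant first and dissonant after the change, would be a suspension or retardation.)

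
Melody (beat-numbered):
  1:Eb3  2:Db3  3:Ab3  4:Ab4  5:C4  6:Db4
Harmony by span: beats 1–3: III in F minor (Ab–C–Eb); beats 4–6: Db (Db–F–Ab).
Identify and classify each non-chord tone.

Db3 (beat 2) — escape tone; C4 (beat 5) — appoggiatura.

The harmony at that moment is Ab major triad (Ab, C, Eb); Db3 is not a chord tone.
It is approached by step down from Eb3 and left by leap up to Ab3.
Step in, leap out — an escape tone.
The harmony at that moment is Db major triad (Db, F, Ab); C4 is not a chord tone.
It is approached by leap down from Ab4 and left by step up to Db4.
Leap in, step out — an appoggiatura.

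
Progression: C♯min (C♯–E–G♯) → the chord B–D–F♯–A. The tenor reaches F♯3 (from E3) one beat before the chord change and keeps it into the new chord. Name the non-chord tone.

The harmony at that moment is C♯ minor triad (C♯, E, G♯); F♯3 is not a chord tone.
It is approached by step up from E3 and then sustained as the same pitch into the next harmony.
Arriving early and becoming a chord tone when the harmony changes — an anticipation.

F♯3 is an anticipation.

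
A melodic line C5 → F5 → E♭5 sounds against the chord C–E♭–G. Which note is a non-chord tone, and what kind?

The harmony at that moment is C minor triad (C, E♭, G); F5 is not a chord tone.
It is approached by leap up from C5 and left by step down to E♭5.
Leap in, step out — an appoggiatura.

F5 is an appoggiatura.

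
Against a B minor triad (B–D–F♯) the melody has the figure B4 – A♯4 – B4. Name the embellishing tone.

A♯4 is a neighbor tone.

The harmony at that moment is B minor triad (B, D, F♯); A♯4 is not a chord tone.
It is approached by step down from B4 and left by step up to B4.
Step away and step back to the same note — a neighbor tone (lower neighbor).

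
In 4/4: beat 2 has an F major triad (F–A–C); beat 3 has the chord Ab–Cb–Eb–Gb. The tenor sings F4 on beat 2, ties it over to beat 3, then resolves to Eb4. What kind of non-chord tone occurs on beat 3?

The harmony at that moment is Ab minor seventh chord (Ab, Cb, Eb, Gb); F4 is not a chord tone.
It is held over (the same pitch as the preceding F4) and left by step down to Eb4.
Held over from the previous chord and resolving down by step — a suspension.

Suspension.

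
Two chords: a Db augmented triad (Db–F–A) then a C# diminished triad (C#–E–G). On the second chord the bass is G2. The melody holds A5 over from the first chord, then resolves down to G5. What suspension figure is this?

9–8 suspension.

At the second chord the bass is G2. The suspended A5 lies a ninth above the bass; after resolving down by step to G5, the interval above the bass becomes an octave.
Suspension figures are named by those two intervals: 9–8.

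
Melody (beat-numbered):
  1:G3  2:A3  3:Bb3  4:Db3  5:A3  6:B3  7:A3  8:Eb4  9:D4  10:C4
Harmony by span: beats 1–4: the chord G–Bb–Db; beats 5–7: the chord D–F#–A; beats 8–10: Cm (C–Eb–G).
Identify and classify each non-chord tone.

A3 (beat 2) — passing tone; B3 (beat 6) — neighbor tone; D4 (beat 9) — passing tone.

The harmony at that moment is G diminished triad (G, Bb, Db); A3 is not a chord tone.
It is approached by step up from G3 and left by step up to Bb3.
Step in, step out in the same direction — a passing tone.
The harmony at that moment is D major triad (D, F#, A); B3 is not a chord tone.
It is approached by step up from A3 and left by step down to A3.
Step away and step back to the same note — a neighbor tone (upper neighbor).
The harmony at that moment is C minor triad (C, Eb, G); D4 is not a chord tone.
It is approached by step down from Eb4 and left by step down to C4.
Step in, step out in the same direction — a passing tone.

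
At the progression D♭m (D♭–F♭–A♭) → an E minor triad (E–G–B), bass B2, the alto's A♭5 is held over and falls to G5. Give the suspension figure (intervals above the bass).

At the second chord the bass is B2. The suspended A♭5 lies a seventh above the bass; after resolving down by step to G5, the interval above the bass becomes a sixth.
Suspension figures are named by those two intervals: 7–6.

7–6 suspension.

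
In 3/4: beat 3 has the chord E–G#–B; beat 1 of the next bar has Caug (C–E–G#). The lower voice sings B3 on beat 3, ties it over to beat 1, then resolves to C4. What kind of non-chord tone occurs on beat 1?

Retardation.

The harmony at that moment is C augmented triad (C, E, G#); B3 is not a chord tone.
It is held over (the same pitch as the preceding B3) and left by step up to C4.
Held over from the previous chord and resolving up by step — a retardation.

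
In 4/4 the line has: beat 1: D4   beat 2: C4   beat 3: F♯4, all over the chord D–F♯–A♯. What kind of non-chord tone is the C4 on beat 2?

Escape tone.

The harmony at that moment is D augmented triad (D, F♯, A♯); C4 is not a chord tone.
It is approached by step down from D4 and left by leap up to F♯4.
Step in, leap out, on a weak beat — an escape tone.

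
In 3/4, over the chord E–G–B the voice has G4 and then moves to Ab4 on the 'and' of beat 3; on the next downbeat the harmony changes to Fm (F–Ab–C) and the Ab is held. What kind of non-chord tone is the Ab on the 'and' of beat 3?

The harmony at that moment is E minor triad (E, G, B); Ab4 is not a chord tone.
It is approached by step up from G4 and then sustained as the same pitch into the next harmony.
Arriving early and becoming a chord tone when the harmony changes — an anticipation.

Anticipation.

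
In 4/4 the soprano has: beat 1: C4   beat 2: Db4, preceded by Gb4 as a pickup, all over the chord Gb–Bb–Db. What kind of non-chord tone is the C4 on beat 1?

The harmony at that moment is Gb major triad (Gb, Bb, Db); C4 is not a chord tone.
It is approached by leap down from Gb4 and left by step up to Db4.
Leap in, step out, metrically accented — an appoggiatura.

Appoggiatura.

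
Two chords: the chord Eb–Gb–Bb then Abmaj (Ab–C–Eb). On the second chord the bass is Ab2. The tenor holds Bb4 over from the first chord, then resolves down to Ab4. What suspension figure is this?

At the second chord the bass is Ab2. The suspended Bb4 lies a ninth above the bass; after resolving down by step to Ab4, the interval above the bass becomes an octave.
Suspension figures are named by those two intervals: 9–8.

9–8 suspension.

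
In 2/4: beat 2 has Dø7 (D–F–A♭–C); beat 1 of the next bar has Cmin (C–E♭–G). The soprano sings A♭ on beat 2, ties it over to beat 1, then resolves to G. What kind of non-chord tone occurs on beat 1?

Suspension.

The harmony at that moment is C minor triad (C, E♭, G); A♭ is not a chord tone.
It is held over (the same pitch as the preceding A♭) and left by step down to G.
Held over from the previous chord and resolving down by step — a suspension.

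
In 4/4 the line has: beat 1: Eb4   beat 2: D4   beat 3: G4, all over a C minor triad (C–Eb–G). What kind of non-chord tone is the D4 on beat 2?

Escape tone.

The harmony at that moment is C minor triad (C, Eb, G); D4 is not a chord tone.
It is approached by step down from Eb4 and left by leap up to G4.
Step in, leap out, on a weak beat — an escape tone.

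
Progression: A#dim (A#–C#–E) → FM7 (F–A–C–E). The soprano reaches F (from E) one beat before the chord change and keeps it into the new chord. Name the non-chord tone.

The harmony at that moment is A# diminished triad (A#, C#, E); F is not a chord tone.
It is approached by step up from E and then sustained as the same pitch into the next harmony.
Arriving early and becoming a chord tone when the harmony changes — an anticipation.

F is an anticipation.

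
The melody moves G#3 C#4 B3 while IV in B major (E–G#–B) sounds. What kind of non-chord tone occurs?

The harmony at that moment is E major triad (E, G#, B); C#4 is not a chord tone.
It is approached by leap up from G#3 and left by step down to B3.
Leap in, step out — an appoggiatura.

C#4 is an appoggiatura.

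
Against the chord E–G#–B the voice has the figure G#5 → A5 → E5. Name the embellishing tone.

The harmony at that moment is E major triad (E, G#, B); A5 is not a chord tone.
It is approached by step up from G#5 and left by leap down to E5.
Step in, leap out — an escape tone.

A5 is an escape tone.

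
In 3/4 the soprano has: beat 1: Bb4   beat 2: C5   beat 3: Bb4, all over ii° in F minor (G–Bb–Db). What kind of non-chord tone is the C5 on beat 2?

Upper neighbor tone.

The harmony at that moment is G diminished triad (G, Bb, Db); C5 is not a chord tone.
It is approached by step up from Bb4 and left by step down to Bb4.
Step away and step back to the same note — a neighbor tone (upper neighbor).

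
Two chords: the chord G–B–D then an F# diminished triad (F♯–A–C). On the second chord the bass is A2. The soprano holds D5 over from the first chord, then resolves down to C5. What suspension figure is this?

At the second chord the bass is A2. The suspended D5 lies a fourth above the bass; after resolving down by step to C5, the interval above the bass becomes a third.
Suspension figures are named by those two intervals: 4–3.

4–3 suspension.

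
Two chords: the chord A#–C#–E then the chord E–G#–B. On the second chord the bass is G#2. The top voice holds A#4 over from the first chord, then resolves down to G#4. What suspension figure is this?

At the second chord the bass is G#2. The suspended A#4 lies a ninth above the bass; after resolving down by step to G#4, the interval above the bass becomes an octave.
Suspension figures are named by those two intervals: 9–8.

9–8 suspension.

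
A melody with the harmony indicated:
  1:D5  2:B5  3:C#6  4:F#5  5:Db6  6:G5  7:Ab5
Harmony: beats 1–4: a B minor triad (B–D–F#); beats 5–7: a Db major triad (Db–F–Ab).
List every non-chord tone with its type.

The harmony at that moment is B minor triad (B, D, F#); C#6 is not a chord tone.
It is approached by step up from B5 and left by leap down to F#5.
Step in, leap out — an escape tone.
The harmony at that moment is Db major triad (Db, F, Ab); G5 is not a chord tone.
It is approached by leap down from Db6 and left by step up to Ab5.
Leap in, step out — an appoggiatura.

C#6 (beat 3) — escape tone; G5 (beat 6) — appoggiatura.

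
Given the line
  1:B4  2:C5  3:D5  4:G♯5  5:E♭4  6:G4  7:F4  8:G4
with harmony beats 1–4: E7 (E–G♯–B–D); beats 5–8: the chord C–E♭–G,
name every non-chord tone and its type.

C5 (beat 2) — passing tone; F4 (beat 7) — neighbor tone.

The harmony at that moment is E dominant seventh chord (E, G♯, B, D); C5 is not a chord tone.
It is approached by step up from B4 and left by step up to D5.
Step in, step out in the same direction — a passing tone.
The harmony at that moment is C minor triad (C, E♭, G); F4 is not a chord tone.
It is approached by step down from G4 and left by step up to G4.
Step away and step back to the same note — a neighbor tone (lower neighbor).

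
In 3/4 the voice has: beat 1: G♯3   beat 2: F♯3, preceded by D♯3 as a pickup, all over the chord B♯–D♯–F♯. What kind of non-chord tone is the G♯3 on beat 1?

Appoggiatura.

The harmony at that moment is B♯ diminished triad (B♯, D♯, F♯); G♯3 is not a chord tone.
It is approached by leap up from D♯3 and left by step down to F♯3.
Leap in, step out, metrically accented — an appoggiatura.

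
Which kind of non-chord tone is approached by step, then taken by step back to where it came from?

Neighbor tone.

Approach: by step. Departure: by step in the opposite direction, back to the starting pitch.
Stepwise on both sides but reversing to return to the same chord tone — a neighbor tone. (Had it continued onward in the same direction it would be a passing tone instead.)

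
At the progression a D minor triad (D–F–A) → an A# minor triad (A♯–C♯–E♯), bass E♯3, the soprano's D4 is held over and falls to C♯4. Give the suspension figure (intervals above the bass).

7–6 suspension.

At the second chord the bass is E♯3. The suspended D4 lies a seventh above the bass; after resolving down by step to C♯4, the interval above the bass becomes a sixth.
Suspension figures are named by those two intervals: 7–6.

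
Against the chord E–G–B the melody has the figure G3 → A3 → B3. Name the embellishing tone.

The harmony at that moment is E minor triad (E, G, B); A3 is not a chord tone.
It is approached by step up from G3 and left by step up to B3.
Step in, step out in the same direction — a passing tone.

A3 is a passing tone.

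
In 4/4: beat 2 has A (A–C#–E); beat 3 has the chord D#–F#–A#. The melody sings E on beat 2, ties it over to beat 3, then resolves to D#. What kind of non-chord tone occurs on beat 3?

Suspension.

The harmony at that moment is D# minor triad (D#, F#, A#); E is not a chord tone.
It is held over (the same pitch as the preceding E) and left by step down to D#.
Held over from the previous chord and resolving down by step — a suspension.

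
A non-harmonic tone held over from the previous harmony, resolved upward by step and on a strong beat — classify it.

Approach: by preparation — the pitch is first a chord tone, then held (tied or repeated) while the harmony changes under it. Departure: up by step. Metric position: strong.
A prepared dissonance that resolves upward by step — a retardation. (The same figure resolving downward would be a suspension.)

Retardation.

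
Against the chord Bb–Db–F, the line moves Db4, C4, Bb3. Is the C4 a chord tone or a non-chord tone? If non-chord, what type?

Non-chord tone — a passing tone.

The harmony at that moment is Bb minor triad (Bb, Db, F); C4 is not a chord tone.
It is approached by step down from Db4 and left by step down to Bb3.
Step in, step out in the same direction — a passing tone.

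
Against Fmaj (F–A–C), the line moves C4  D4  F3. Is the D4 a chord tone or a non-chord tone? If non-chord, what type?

The harmony at that moment is F major triad (F, A, C); D4 is not a chord tone.
It is approached by step up from C4 and left by leap down to F3.
Step in, leap out — an escape tone.

Non-chord tone — an escape tone.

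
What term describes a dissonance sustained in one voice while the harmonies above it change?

Approach: none. Departure: none — a single pitch is sustained while the chords change around it, passing through harmonies that do not contain it.
No melodic motion at all; the dissonance is created entirely by the moving harmonies against the stationary note — a pedal tone (pedal point).

Pedal tone.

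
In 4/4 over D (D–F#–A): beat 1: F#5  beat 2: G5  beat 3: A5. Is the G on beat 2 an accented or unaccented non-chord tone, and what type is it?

The harmony at that moment is D major triad (D, F#, A); G5 is not a chord tone.
It is approached by step up from F#5 and left by step up to A5.
Step in, step out in the same direction — a passing tone.
It falls on a weak beat, so it is unaccented.

Unaccented passing tone.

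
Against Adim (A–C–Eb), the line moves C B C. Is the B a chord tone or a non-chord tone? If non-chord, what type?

Non-chord tone — a neighbor tone.

The harmony at that moment is A diminished triad (A, C, Eb); B is not a chord tone.
It is approached by step down from C and left by step up to C.
Step away and step back to the same note — a neighbor tone (lower neighbor).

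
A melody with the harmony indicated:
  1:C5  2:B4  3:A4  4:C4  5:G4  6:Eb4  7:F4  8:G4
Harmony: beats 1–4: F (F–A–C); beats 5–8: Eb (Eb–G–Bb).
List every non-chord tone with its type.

B4 (beat 2) — passing tone; F4 (beat 7) — passing tone.

The harmony at that moment is F major triad (F, A, C); B4 is not a chord tone.
It is approached by step down from C5 and left by step down to A4.
Step in, step out in the same direction — a passing tone.
The harmony at that moment is Eb major triad (Eb, G, Bb); F4 is not a chord tone.
It is approached by step up from Eb4 and left by step up to G4.
Step in, step out in the same direction — a passing tone.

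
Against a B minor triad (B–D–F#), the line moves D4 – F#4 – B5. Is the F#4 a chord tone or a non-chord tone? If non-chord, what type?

B minor triad contains B, D, F#; F# is the fifth, so it is a chord tone.

Chord tone (the fifth of B minor triad).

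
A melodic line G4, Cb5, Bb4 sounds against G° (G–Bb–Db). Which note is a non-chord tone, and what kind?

The harmony at that moment is G diminished triad (G, Bb, Db); Cb5 is not a chord tone.
It is approached by leap up from G4 and left by step down to Bb4.
Leap in, step out — an appoggiatura.

Cb5 is an appoggiatura.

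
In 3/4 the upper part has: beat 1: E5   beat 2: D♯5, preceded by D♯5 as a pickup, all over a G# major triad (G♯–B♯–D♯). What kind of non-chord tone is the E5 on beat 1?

Upper neighbor tone.

The harmony at that moment is G♯ major triad (G♯, B♯, D♯); E5 is not a chord tone.
It is approached by step up from D♯5 and left by step down to D♯5.
Step away and step back to the same note — a neighbor tone (upper neighbor).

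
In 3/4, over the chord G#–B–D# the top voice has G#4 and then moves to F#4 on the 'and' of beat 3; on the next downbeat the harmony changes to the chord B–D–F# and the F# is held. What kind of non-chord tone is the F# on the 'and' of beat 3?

Anticipation.

The harmony at that moment is G# minor triad (G#, B, D#); F#4 is not a chord tone.
It is approached by step down from G#4 and then sustained as the same pitch into the next harmony.
Arriving early and becoming a chord tone when the harmony changes — an anticipation.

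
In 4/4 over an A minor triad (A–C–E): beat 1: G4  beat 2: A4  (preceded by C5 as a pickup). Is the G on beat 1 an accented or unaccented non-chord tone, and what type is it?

Accented appoggiatura.

The harmony at that moment is A minor triad (A, C, E); G4 is not a chord tone.
It is approached by leap down from C5 and left by step up to A4.
Leap in, step out — an appoggiatura.
It falls on the downbeat, so it is accented.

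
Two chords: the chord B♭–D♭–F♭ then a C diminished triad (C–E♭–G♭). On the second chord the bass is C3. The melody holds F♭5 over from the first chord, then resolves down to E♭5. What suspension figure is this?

4–3 suspension.

At the second chord the bass is C3. The suspended F♭5 lies a fourth above the bass; after resolving down by step to E♭5, the interval above the bass becomes a third.
Suspension figures are named by those two intervals: 4–3.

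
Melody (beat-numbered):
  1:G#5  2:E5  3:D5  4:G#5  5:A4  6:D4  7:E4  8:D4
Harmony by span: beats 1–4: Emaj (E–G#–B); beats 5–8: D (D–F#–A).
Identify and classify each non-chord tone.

The harmony at that moment is E major triad (E, G#, B); D5 is not a chord tone.
It is approached by step down from E5 and left by leap up to G#5.
Step in, leap out — an escape tone.
The harmony at that moment is D major triad (D, F#, A); E4 is not a chord tone.
It is approached by step up from D4 and left by step down to D4.
Step away and step back to the same note — a neighbor tone (upper neighbor).

D5 (beat 3) — escape tone; E4 (beat 7) — neighbor tone.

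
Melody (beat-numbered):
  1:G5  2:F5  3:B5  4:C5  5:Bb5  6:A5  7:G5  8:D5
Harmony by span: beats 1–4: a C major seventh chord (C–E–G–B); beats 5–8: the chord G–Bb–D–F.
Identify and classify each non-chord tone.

F5 (beat 2) — escape tone; A5 (beat 6) — passing tone.

The harmony at that moment is C major seventh chord (C, E, G, B); F5 is not a chord tone.
It is approached by step down from G5 and left by leap up to B5.
Step in, leap out — an escape tone.
The harmony at that moment is G minor seventh chord (G, Bb, D, F); A5 is not a chord tone.
It is approached by step down from Bb5 and left by step down to G5.
Step in, step out in the same direction — a passing tone.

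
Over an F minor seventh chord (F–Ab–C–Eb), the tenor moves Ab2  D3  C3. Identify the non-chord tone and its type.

The harmony at that moment is F minor seventh chord (F, Ab, C, Eb); D3 is not a chord tone.
It is approached by leap up from Ab2 and left by step down to C3.
Leap in, step out — an appoggiatura.

D3 is an appoggiatura.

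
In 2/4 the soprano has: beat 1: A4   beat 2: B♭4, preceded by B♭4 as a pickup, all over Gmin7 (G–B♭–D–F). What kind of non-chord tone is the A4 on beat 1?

Lower neighbor tone.

The harmony at that moment is G minor seventh chord (G, B♭, D, F); A4 is not a chord tone.
It is approached by step down from B♭4 and left by step up to B♭4.
Step away and step back to the same note — a neighbor tone (lower neighbor).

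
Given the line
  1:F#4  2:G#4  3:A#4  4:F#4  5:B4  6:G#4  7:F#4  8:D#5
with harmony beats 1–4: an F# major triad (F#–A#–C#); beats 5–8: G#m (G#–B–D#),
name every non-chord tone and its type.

The harmony at that moment is F# major triad (F#, A#, C#); G#4 is not a chord tone.
It is approached by step up from F#4 and left by step up to A#4.
Step in, step out in the same direction — a passing tone.
The harmony at that moment is G# minor triad (G#, B, D#); F#4 is not a chord tone.
It is approached by step down from G#4 and left by leap up to D#5.
Step in, leap out — an escape tone.

G#4 (beat 2) — passing tone; F#4 (beat 7) — escape tone.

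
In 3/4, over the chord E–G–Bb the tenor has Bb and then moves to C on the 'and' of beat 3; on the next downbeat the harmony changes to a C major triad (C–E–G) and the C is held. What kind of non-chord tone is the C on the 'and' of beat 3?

The harmony at that moment is E diminished triad (E, G, Bb); C is not a chord tone.
It is approached by step up from Bb and then sustained as the same pitch into the next harmony.
Arriving early and becoming a chord tone when the harmony changes — an anticipation.

Anticipation.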